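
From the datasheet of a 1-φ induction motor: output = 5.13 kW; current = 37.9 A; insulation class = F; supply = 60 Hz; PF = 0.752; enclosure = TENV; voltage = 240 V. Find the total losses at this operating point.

P_in = V·I·cosφ = 240×37.9×0.752 = 6840 W
P_out = 5130 W
Losses = P_in − P_out = 6840 − 5130 = 1710 W

1.71 kW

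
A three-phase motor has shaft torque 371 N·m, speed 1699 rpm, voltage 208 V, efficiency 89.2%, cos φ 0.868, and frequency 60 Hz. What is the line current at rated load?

ω = 2π×1699/60 = 177.9 rad/s; P_out = τω = 371 × 177.9 = 66001 W
P_in = P_out / η = 66001 / 0.892 = 73992 W
I_L = P_in / (√3·V_L·cosφ) = 73992 / (1.732 × 208 × 0.868) = 237 A

237 A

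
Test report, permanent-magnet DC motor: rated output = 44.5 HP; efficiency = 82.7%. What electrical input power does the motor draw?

P_out = 44.5 × 746 = 33197 W
P_in = P_out/η = 33197/0.827 = 40141 W = 40.1 kW

40.1 kW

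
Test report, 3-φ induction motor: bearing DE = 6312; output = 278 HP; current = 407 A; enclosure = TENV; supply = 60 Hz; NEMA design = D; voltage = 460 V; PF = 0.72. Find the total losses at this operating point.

P_in = √3·V·I·cosφ = 1.732×460×407×0.72 = 233471 W
P_out = 278×746 = 207388 W
Losses = P_in − P_out = 233471 − 207388 = 26083 W

26100 W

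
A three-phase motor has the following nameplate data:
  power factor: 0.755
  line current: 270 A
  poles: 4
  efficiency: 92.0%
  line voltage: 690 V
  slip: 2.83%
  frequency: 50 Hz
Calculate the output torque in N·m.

1470 N·m

P_in = √3·V·I·cosφ = 1.732 × 690 × 270 × 0.755 = 243617 W
P_out = η·P_in = 0.92 × 243617 = 224128 W
n_s = 120×50/4 = 1500 rpm; n = 1500×(1−0.0283) = 1458 rpm
ω = 2π×1458/60 = 152.7 rad/s
τ = P_out/ω = 224128/152.7 = 1470 N·m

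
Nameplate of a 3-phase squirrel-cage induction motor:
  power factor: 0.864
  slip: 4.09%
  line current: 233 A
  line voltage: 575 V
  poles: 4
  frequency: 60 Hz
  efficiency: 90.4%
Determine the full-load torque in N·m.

P_in = √3·V·I·cosφ = 1.732 × 575 × 233 × 0.864 = 200487 W
P_out = η·P_in = 0.904 × 200487 = 181240 W
n_s = 120×60/4 = 1800 rpm; n = 1800×(1−0.0409) = 1726 rpm
ω = 2π×1726/60 = 180.7 rad/s
τ = P_out/ω = 181240/180.7 = 1000 N·m

1000 N·m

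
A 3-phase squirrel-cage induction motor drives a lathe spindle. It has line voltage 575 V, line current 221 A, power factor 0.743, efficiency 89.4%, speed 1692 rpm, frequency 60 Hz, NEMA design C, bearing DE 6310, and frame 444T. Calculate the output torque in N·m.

P_in = √3·V·I·cosφ = 1.732 × 575 × 221 × 0.743 = 163530 W
P_out = η·P_in = 0.894 × 163530 = 146196 W
n = 1692 rpm
ω = 2π×1692/60 = 177.2 rad/s
τ = P_out/ω = 146196/177.2 = 825 N·m

825 N·m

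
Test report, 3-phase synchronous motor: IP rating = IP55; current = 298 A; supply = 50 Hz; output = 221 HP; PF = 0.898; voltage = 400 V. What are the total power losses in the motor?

20.5 kW

P_in = √3·V·I·cosφ = 1.732×400×298×0.898 = 185396 W
P_out = 221×746 = 164866 W
Losses = P_in − P_out = 185396 − 164866 = 20530 W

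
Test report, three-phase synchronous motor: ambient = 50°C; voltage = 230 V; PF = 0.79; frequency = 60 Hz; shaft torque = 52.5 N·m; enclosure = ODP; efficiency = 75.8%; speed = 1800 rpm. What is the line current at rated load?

ω = 2π×1800/60 = 188.5 rad/s; P_out = τω = 52.5 × 188.5 = 9896 W
P_in = P_out / η = 9896 / 0.758 = 13055 W
I_L = P_in / (√3·V_L·cosφ) = 13055 / (1.732 × 230 × 0.79) = 41.5 A

41.5 A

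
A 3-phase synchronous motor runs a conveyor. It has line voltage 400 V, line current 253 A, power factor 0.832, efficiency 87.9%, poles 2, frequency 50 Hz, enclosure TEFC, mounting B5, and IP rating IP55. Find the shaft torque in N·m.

408 N·m

P_in = √3·V·I·cosφ = 1.732 × 400 × 253 × 0.832 = 145832 W
P_out = η·P_in = 0.879 × 145832 = 128186 W
n = n_s = 120×50/2 = 3000 rpm (synchronous)
ω = 2π×3000/60 = 314.2 rad/s
τ = P_out/ω = 128186/314.2 = 408 N·m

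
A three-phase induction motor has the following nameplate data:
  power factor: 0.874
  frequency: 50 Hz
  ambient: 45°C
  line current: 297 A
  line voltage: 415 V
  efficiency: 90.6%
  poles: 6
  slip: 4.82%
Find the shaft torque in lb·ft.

1250 lb·ft

P_in = √3·V·I·cosφ = 1.732 × 415 × 297 × 0.874 = 186579 W
P_out = η·P_in = 0.906 × 186579 = 169041 W
n_s = 120×50/6 = 1000 rpm; n = 1000×(1−0.0482) = 952 rpm
ω = 2π×952/60 = 99.69 rad/s
τ = P_out/ω = 169041/99.69 = 1696 N·m
In lb·ft: 1696/1.356 = 1250 lb·ft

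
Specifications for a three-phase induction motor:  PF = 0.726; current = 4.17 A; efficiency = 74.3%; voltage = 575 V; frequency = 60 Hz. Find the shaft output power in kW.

P_in = √3·V·I·cosφ = 1.732 × 575 × 4.17 × 0.726 = 3015 W
P_out = η·P_in = 0.743 × 3015 = 2240 W

2.24 kW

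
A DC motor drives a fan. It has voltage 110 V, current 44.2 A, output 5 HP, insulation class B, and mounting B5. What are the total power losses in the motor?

1.13 kW

P_in = V·I = 110×44.2 = 4862 W
P_out = 5×746 = 3730 W
Losses = P_in − P_out = 4862 − 3730 = 1132 W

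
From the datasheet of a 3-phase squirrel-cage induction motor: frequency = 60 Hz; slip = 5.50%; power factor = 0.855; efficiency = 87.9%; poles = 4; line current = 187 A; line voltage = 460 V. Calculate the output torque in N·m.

P_in = √3·V·I·cosφ = 1.732 × 460 × 187 × 0.855 = 127384 W
P_out = η·P_in = 0.879 × 127384 = 111971 W
n_s = 120×60/4 = 1800 rpm; n = 1800×(1−0.055) = 1701 rpm
ω = 2π×1701/60 = 178.1 rad/s
τ = P_out/ω = 111971/178.1 = 629 N·m

629 N·m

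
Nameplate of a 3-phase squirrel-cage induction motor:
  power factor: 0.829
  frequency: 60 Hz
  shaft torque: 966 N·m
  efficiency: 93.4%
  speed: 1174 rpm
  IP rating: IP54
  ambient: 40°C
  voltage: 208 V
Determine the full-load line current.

426 A

ω = 2π×1174/60 = 122.9 rad/s; P_out = τω = 966 × 122.9 = 118721 W
P_in = P_out / η = 118721 / 0.934 = 127110 W
I_L = P_in / (√3·V_L·cosφ) = 127110 / (1.732 × 208 × 0.829) = 426 A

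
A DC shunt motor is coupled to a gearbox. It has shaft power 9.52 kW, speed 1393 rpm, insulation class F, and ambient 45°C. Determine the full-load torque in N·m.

ω = 2π × 1393/60 = 145.9 rad/s
τ = P/ω = 9520/145.9 = 65.3 N·m

65.3 N·m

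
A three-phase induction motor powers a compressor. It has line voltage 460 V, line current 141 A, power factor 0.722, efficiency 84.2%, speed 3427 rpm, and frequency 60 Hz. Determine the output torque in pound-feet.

140 lb·ft

P_in = √3·V·I·cosφ = 1.732 × 460 × 141 × 0.722 = 81108 W
P_out = η·P_in = 0.842 × 81108 = 68293 W
n = 3427 rpm
ω = 2π×3427/60 = 358.9 rad/s
τ = P_out/ω = 68293/358.9 = 190.3 N·m
In lb·ft: 190.3/1.356 = 140 lb·ft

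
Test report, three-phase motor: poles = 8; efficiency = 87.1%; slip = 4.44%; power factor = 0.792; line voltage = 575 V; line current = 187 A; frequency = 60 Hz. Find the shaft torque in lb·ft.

P_in = √3·V·I·cosφ = 1.732 × 575 × 187 × 0.792 = 147497 W
P_out = η·P_in = 0.871 × 147497 = 128470 W
n_s = 120×60/8 = 900 rpm; n = 900×(1−0.0444) = 860 rpm
ω = 2π×860/60 = 90.06 rad/s
τ = P_out/ω = 128470/90.06 = 1426 N·m
In lb·ft: 1426/1.356 = 1050 lb·ft

1050 lb·ft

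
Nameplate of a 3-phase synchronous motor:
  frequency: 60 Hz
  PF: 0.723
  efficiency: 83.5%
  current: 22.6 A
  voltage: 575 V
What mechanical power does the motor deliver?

P_in = √3·V·I·cosφ = 1.732 × 575 × 22.6 × 0.723 = 16273 W
P_out = η·P_in = 0.835 × 16273 = 13588 W

13.6 kW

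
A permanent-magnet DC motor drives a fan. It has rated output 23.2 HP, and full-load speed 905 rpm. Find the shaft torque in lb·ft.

P_out = 23.2 × 746 = 17307 W
ω = 2π × 905/60 = 94.77 rad/s
τ = P_out/ω = 17307/94.77 = 182.6 N·m
In lb·ft: 182.6/1.356 = 135 lb·ft

135 lb·ft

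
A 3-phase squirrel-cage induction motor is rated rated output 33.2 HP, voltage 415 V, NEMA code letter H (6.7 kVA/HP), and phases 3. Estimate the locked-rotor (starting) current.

S_LR = 6.7 × 33.2 = 222.44 kVA
I_LR = S_LR/(√3·V_L) = 222440/(1.732×415) = 309 A

309 A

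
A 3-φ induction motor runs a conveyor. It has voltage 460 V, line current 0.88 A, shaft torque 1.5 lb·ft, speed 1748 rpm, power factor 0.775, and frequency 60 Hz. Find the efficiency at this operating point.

68.5 %

τ = 1.5 lb·ft × 1.356 = 2.034 N·m
ω = 2π × 1748/60 = 183.1 rad/s; P_out = τω = 2.034 × 183.1 = 372 W
P_in = √3·V_L·I_L·cosφ = 1.732 × 460 × 0.88 × 0.775 = 543 W
η = P_out / P_in = 372 / 543 = 0.685 = 68.5%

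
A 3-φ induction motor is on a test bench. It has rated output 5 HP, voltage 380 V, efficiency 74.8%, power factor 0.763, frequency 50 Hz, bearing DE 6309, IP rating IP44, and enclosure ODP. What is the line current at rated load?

P_out = 5 × 746 = 3730 W
P_in = P_out / η = 3730 / 0.748 = 4987 W
I_L = P_in / (√3·V_L·cosφ) = 4987 / (1.732 × 380 × 0.763) = 9.93 A

9.93 A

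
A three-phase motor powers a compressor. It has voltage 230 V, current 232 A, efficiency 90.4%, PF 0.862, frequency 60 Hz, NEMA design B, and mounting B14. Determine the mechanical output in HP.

96.5 HP

P_in = √3·V·I·cosφ = 1.732 × 230 × 232 × 0.862 = 79666 W
P_out = η·P_in = 0.904 × 79666 = 72018 W
= 72018/746 = 96.5 HP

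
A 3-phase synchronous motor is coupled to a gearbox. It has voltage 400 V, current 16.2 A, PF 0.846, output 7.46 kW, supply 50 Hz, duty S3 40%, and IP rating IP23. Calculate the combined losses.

P_in = √3·V·I·cosφ = 1.732×400×16.2×0.846 = 9495 W
P_out = 7460 W
Losses = P_in − P_out = 9495 − 7460 = 2035 W

2.04 kW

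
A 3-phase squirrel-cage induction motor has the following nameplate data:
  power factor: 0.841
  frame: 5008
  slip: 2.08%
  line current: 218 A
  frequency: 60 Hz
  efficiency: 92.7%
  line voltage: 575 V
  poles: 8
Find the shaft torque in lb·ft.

P_in = √3·V·I·cosφ = 1.732 × 575 × 218 × 0.841 = 182586 W
P_out = η·P_in = 0.927 × 182586 = 169257 W
n_s = 120×60/8 = 900 rpm; n = 900×(1−0.0208) = 881 rpm
ω = 2π×881/60 = 92.26 rad/s
τ = P_out/ω = 169257/92.26 = 1835 N·m
In lb·ft: 1835/1.356 = 1350 lb·ft

1350 lb·ft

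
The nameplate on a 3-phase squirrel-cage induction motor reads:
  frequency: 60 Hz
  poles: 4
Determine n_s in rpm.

n_s = 120f/p = 120×60/4 = 1800 rpm

1800 rpm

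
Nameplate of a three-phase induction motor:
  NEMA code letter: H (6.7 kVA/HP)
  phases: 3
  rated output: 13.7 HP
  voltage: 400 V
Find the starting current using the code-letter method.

S_LR = 6.7 × 13.7 = 91.79 kVA
I_LR = S_LR/(√3·V_L) = 91790/(1.732×400) = 132 A

132 A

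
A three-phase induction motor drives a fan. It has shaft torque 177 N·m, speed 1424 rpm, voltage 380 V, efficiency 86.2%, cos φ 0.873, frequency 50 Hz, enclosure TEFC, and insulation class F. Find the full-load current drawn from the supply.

ω = 2π×1424/60 = 149.1 rad/s; P_out = τω = 177 × 149.1 = 26391 W
P_in = P_out / η = 26391 / 0.862 = 30616 W
I_L = P_in / (√3·V_L·cosφ) = 30616 / (1.732 × 380 × 0.873) = 53.3 A

53.3 A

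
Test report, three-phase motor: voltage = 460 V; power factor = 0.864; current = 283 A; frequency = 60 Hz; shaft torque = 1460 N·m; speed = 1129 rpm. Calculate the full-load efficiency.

ω = 2π × 1129/60 = 118.2 rad/s; P_out = τω = 1460 × 118.2 = 172572 W
P_in = √3·V_L·I_L·cosφ = 1.732 × 460 × 283 × 0.864 = 194808 W
η = P_out / P_in = 172572 / 194808 = 0.886 = 88.6%

88.6 %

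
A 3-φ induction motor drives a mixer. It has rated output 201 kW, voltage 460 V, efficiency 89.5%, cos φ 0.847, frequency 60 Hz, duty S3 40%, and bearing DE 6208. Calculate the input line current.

P_out = 201 kW = 201000 W
P_in = P_out / η = 201000 / 0.895 = 224581 W
I_L = P_in / (√3·V_L·cosφ) = 224581 / (1.732 × 460 × 0.847) = 333 A

333 A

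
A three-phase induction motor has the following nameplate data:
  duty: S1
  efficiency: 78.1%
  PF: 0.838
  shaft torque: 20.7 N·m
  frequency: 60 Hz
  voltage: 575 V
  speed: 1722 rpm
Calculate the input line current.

ω = 2π×1722/60 = 180.3 rad/s; P_out = τω = 20.7 × 180.3 = 3732 W
P_in = P_out / η = 3732 / 0.781 = 4778 W
I_L = P_in / (√3·V_L·cosφ) = 4778 / (1.732 × 575 × 0.838) = 5.73 A

5.73 A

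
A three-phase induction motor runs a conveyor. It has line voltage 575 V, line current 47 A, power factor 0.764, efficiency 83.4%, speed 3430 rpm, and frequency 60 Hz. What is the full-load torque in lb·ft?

61.2 lb·ft

P_in = √3·V·I·cosφ = 1.732 × 575 × 47 × 0.764 = 35761 W
P_out = η·P_in = 0.834 × 35761 = 29825 W
n = 3430 rpm
ω = 2π×3430/60 = 359.2 rad/s
τ = P_out/ω = 29825/359.2 = 83.03 N·m
In lb·ft: 83.03/1.356 = 61.2 lb·ft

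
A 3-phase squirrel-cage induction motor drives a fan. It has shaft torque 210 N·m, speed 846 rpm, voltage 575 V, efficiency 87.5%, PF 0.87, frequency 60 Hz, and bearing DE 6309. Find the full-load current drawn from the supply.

24.5 A

ω = 2π×846/60 = 88.59 rad/s; P_out = τω = 210 × 88.59 = 18604 W
P_in = P_out / η = 18604 / 0.875 = 21262 W
I_L = P_in / (√3·V_L·cosφ) = 21262 / (1.732 × 575 × 0.87) = 24.5 A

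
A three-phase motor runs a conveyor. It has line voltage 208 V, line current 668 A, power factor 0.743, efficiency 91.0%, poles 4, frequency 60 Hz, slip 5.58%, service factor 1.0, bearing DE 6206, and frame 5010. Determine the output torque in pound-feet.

674 lb·ft

P_in = √3·V·I·cosφ = 1.732 × 208 × 668 × 0.743 = 178804 W
P_out = η·P_in = 0.91 × 178804 = 162712 W
n_s = 120×60/4 = 1800 rpm; n = 1800×(1−0.0558) = 1700 rpm
ω = 2π×1700/60 = 178 rad/s
τ = P_out/ω = 162712/178 = 914.1 N·m
In lb·ft: 914.1/1.356 = 674 lb·ft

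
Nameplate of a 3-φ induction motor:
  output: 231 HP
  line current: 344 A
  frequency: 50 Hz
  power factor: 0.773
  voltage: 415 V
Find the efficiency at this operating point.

P_out = 231 × 746 = 172326 W
P_in = √3·V_L·I_L·cosφ = 1.732 × 415 × 344 × 0.773 = 191132 W
η = P_out / P_in = 172326 / 191132 = 0.902 = 90.2%

90.2 %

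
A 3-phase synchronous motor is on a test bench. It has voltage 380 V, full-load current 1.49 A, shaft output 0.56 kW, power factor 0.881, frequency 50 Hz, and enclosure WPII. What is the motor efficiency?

64.8 %

P_out = 0.56 kW = 560 W
P_in = √3·V_L·I_L·cosφ = 1.732 × 380 × 1.49 × 0.881 = 864 W
η = P_out / P_in = 560 / 864 = 0.648 = 64.8%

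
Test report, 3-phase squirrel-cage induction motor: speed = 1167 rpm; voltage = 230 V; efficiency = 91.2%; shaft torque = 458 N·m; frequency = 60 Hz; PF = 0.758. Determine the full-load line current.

203 A

ω = 2π×1167/60 = 122.2 rad/s; P_out = τω = 458 × 122.2 = 55968 W
P_in = P_out / η = 55968 / 0.912 = 61368 W
I_L = P_in / (√3·V_L·cosφ) = 61368 / (1.732 × 230 × 0.758) = 203 A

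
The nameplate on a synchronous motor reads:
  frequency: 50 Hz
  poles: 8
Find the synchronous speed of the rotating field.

750 rpm

n_s = 120f/p = 120×50/8 = 750 rpm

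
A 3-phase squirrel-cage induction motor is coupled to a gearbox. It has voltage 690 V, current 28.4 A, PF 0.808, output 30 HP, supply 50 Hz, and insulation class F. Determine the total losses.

P_in = √3·V·I·cosφ = 1.732×690×28.4×0.808 = 27424 W
P_out = 30×746 = 22380 W
Losses = P_in − P_out = 27424 − 22380 = 5044 W

5.04 kW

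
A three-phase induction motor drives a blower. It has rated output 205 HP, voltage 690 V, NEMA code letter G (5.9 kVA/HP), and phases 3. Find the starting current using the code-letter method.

S_LR = 5.9 × 205 = 1209.5 kVA
I_LR = S_LR/(√3·V_L) = 1209500/(1.732×690) = 1010 A

1010 A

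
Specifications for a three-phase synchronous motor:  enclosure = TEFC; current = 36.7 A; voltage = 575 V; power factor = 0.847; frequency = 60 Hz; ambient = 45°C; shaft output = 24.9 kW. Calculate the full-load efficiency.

80.4 %

P_out = 24.9 kW = 24900 W
P_in = √3·V_L·I_L·cosφ = 1.732 × 575 × 36.7 × 0.847 = 30957 W
η = P_out / P_in = 24900 / 30957 = 0.804 = 80.4%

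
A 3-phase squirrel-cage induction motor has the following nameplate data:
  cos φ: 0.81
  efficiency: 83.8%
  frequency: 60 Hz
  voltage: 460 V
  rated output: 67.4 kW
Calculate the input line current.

125 A

P_out = 67.4 kW = 67400 W
P_in = P_out / η = 67400 / 0.838 = 80430 W
I_L = P_in / (√3·V_L·cosφ) = 80430 / (1.732 × 460 × 0.81) = 125 A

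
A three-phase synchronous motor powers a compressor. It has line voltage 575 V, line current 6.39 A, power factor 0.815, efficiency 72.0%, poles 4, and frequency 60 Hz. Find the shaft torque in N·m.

19.8 N·m

P_in = √3·V·I·cosφ = 1.732 × 575 × 6.39 × 0.815 = 5186 W
P_out = η·P_in = 0.72 × 5186 = 3734 W
n = n_s = 120×60/4 = 1800 rpm (synchronous)
ω = 2π×1800/60 = 188.5 rad/s
τ = P_out/ω = 3734/188.5 = 19.8 N·m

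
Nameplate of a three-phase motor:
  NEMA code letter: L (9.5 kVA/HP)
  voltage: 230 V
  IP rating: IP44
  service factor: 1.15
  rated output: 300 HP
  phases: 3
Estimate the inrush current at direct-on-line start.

S_LR = 9.5 × 300 = 2850 kVA
I_LR = S_LR/(√3·V_L) = 2850000/(1.732×230) = 7150 A

7150 A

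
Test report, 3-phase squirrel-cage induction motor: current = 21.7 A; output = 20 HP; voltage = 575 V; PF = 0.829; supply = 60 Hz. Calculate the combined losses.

P_in = √3·V·I·cosφ = 1.732×575×21.7×0.829 = 17916 W
P_out = 20×746 = 14920 W
Losses = P_in − P_out = 17916 − 14920 = 2996 W

3000 W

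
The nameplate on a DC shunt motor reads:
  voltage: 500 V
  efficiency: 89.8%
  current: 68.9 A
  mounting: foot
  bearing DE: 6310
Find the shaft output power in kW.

30.9 kW

P_in = V·I = 500 × 68.9 = 34450 W
P_out = η·P_in = 0.898 × 34450 = 30936 W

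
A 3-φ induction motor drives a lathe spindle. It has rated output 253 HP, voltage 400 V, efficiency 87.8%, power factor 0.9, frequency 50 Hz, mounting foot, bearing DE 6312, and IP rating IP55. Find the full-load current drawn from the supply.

P_out = 253 × 746 = 188738 W
P_in = P_out / η = 188738 / 0.878 = 214964 W
I_L = P_in / (√3·V_L·cosφ) = 214964 / (1.732 × 400 × 0.9) = 345 A

345 A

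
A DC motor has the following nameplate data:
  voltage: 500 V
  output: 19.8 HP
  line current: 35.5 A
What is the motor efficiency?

83.2 %

P_out = 19.8 × 746 = 14771 W
P_in = V·I = 500 × 35.5 = 17750 W
η = P_out / P_in = 14771 / 17750 = 0.832 = 83.2%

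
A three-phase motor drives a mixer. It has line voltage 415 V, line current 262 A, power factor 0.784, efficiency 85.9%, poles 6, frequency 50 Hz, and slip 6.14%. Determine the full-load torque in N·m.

1290 N·m

P_in = √3·V·I·cosφ = 1.732 × 415 × 262 × 0.784 = 147643 W
P_out = η·P_in = 0.859 × 147643 = 126825 W
n_s = 120×50/6 = 1000 rpm; n = 1000×(1−0.0614) = 939 rpm
ω = 2π×939/60 = 98.33 rad/s
τ = P_out/ω = 126825/98.33 = 1290 N·m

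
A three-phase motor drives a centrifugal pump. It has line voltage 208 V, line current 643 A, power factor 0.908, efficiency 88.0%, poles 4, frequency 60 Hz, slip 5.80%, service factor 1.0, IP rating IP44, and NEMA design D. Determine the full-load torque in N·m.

1040 N·m

P_in = √3·V·I·cosφ = 1.732 × 208 × 643 × 0.908 = 210333 W
P_out = η·P_in = 0.88 × 210333 = 185093 W
n_s = 120×60/4 = 1800 rpm; n = 1800×(1−0.058) = 1696 rpm
ω = 2π×1696/60 = 177.6 rad/s
τ = P_out/ω = 185093/177.6 = 1040 N·m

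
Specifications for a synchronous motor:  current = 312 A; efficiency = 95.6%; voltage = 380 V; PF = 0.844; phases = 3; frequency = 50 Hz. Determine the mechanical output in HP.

P_in = √3·V·I·cosφ = 1.732 × 380 × 312 × 0.844 = 173312 W
P_out = η·P_in = 0.956 × 173312 = 165686 W
= 165686/746 = 222 HP

222 HP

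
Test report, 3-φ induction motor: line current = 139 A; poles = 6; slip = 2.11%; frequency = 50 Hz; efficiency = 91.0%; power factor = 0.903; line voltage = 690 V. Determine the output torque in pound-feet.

982 lb·ft

P_in = √3·V·I·cosφ = 1.732 × 690 × 139 × 0.903 = 150003 W
P_out = η·P_in = 0.91 × 150003 = 136503 W
n_s = 120×50/6 = 1000 rpm; n = 1000×(1−0.0211) = 979 rpm
ω = 2π×979/60 = 102.5 rad/s
τ = P_out/ω = 136503/102.5 = 1332 N·m
In lb·ft: 1332/1.356 = 982 lb·ft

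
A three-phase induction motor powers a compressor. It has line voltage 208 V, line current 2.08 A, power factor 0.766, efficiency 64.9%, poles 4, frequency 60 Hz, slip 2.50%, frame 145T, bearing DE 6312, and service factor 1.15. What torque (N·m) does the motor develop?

2.03 N·m

P_in = √3·V·I·cosφ = 1.732 × 208 × 2.08 × 0.766 = 574 W
P_out = η·P_in = 0.649 × 574 = 373 W
n_s = 120×60/4 = 1800 rpm; n = 1800×(1−0.025) = 1755 rpm
ω = 2π×1755/60 = 183.8 rad/s
τ = P_out/ω = 373/183.8 = 2.03 N·m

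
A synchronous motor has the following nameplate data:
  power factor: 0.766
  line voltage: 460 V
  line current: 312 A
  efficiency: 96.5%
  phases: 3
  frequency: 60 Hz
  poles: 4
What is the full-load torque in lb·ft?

719 lb·ft

P_in = √3·V·I·cosφ = 1.732 × 460 × 312 × 0.766 = 190410 W
P_out = η·P_in = 0.965 × 190410 = 183746 W
n = n_s = 120×60/4 = 1800 rpm (synchronous)
ω = 2π×1800/60 = 188.5 rad/s
τ = P_out/ω = 183746/188.5 = 974.8 N·m
In lb·ft: 974.8/1.356 = 719 lb·ft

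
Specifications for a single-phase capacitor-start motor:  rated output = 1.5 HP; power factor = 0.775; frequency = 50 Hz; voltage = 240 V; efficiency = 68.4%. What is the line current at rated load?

8.8 A

P_out = 1.5 × 746 = 1119 W
P_in = P_out / η = 1119 / 0.684 = 1636 W
I = P_in / (V·cosφ) = 1636 / (240 × 0.775) = 8.8 A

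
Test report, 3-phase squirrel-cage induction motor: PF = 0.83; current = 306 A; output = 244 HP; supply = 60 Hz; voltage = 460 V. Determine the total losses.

P_in = √3·V·I·cosφ = 1.732×460×306×0.83 = 202351 W
P_out = 244×746 = 182024 W
Losses = P_in − P_out = 202351 − 182024 = 20327 W

20300 W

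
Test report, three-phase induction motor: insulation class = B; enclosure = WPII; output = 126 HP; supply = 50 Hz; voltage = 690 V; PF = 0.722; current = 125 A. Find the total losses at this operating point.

13900 W

P_in = √3·V·I·cosφ = 1.732×690×125×0.722 = 107856 W
P_out = 126×746 = 93996 W
Losses = P_in − P_out = 107856 − 93996 = 13860 W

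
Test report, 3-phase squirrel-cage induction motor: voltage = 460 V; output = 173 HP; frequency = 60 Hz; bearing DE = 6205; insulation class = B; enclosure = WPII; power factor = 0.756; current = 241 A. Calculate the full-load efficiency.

P_out = 173 × 746 = 129058 W
P_in = √3·V_L·I_L·cosφ = 1.732 × 460 × 241 × 0.756 = 145159 W
η = P_out / P_in = 129058 / 145159 = 0.889 = 88.9%

88.9 %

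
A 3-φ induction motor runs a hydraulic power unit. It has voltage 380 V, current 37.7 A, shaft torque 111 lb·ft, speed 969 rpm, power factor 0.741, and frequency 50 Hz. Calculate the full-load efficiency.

τ = 111 lb·ft × 1.356 = 150.5 N·m
ω = 2π × 969/60 = 101.5 rad/s; P_out = τω = 150.5 × 101.5 = 15276 W
P_in = √3·V_L·I_L·cosφ = 1.732 × 380 × 37.7 × 0.741 = 18386 W
η = P_out / P_in = 15276 / 18386 = 0.831 = 83.1%

83.1 %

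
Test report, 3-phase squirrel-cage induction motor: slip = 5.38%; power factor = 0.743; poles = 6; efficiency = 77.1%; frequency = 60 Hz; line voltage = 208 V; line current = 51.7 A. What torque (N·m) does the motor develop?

P_in = √3·V·I·cosφ = 1.732 × 208 × 51.7 × 0.743 = 13839 W
P_out = η·P_in = 0.771 × 13839 = 10670 W
n_s = 120×60/6 = 1200 rpm; n = 1200×(1−0.0538) = 1135 rpm
ω = 2π×1135/60 = 118.9 rad/s
τ = P_out/ω = 10670/118.9 = 89.7 N·m

89.7 N·m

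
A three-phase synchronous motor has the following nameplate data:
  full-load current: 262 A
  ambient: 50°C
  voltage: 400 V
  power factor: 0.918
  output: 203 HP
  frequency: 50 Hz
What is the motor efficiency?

90.9 %

P_out = 203 × 746 = 151438 W
P_in = √3·V_L·I_L·cosφ = 1.732 × 400 × 262 × 0.918 = 166629 W
η = P_out / P_in = 151438 / 166629 = 0.909 = 90.9%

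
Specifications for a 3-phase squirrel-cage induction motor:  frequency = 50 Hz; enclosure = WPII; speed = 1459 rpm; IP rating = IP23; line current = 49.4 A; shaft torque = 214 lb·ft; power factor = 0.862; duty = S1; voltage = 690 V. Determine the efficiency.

τ = 214 lb·ft × 1.356 = 290.2 N·m
ω = 2π × 1459/60 = 152.8 rad/s; P_out = τω = 290.2 × 152.8 = 44343 W
P_in = √3·V_L·I_L·cosφ = 1.732 × 690 × 49.4 × 0.862 = 50890 W
η = P_out / P_in = 44343 / 50890 = 0.871 = 87.1%

87.1 %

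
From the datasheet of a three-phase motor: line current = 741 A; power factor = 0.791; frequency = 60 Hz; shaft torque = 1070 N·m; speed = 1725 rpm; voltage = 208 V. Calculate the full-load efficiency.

ω = 2π × 1725/60 = 180.6 rad/s; P_out = τω = 1070 × 180.6 = 193242 W
P_in = √3·V_L·I_L·cosφ = 1.732 × 208 × 741 × 0.791 = 211157 W
η = P_out / P_in = 193242 / 211157 = 0.915 = 91.5%

91.5 %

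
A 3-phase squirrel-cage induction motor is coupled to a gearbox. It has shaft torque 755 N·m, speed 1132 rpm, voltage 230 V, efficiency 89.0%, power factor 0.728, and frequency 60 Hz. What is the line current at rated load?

347 A

ω = 2π×1132/60 = 118.5 rad/s; P_out = τω = 755 × 118.5 = 89468 W
P_in = P_out / η = 89468 / 0.890 = 100526 W
I_L = P_in / (√3·V_L·cosφ) = 100526 / (1.732 × 230 × 0.728) = 347 A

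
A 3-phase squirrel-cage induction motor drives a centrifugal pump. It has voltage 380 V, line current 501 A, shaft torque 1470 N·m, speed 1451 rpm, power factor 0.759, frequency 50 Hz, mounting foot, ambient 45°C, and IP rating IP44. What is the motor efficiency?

89.2 %

ω = 2π × 1451/60 = 151.9 rad/s; P_out = τω = 1470 × 151.9 = 223293 W
P_in = √3·V_L·I_L·cosφ = 1.732 × 380 × 501 × 0.759 = 250271 W
η = P_out / P_in = 223293 / 250271 = 0.892 = 89.2%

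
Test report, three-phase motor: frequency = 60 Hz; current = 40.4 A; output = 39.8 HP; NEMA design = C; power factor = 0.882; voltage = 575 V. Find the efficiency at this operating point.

P_out = 39.8 × 746 = 29691 W
P_in = √3·V_L·I_L·cosφ = 1.732 × 575 × 40.4 × 0.882 = 35487 W
η = P_out / P_in = 29691 / 35487 = 0.837 = 83.7%

83.7 %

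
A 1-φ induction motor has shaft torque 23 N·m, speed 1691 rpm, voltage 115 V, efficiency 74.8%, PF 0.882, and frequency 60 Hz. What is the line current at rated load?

53.7 A

ω = 2π×1691/60 = 177.1 rad/s; P_out = τω = 23 × 177.1 = 4073 W
P_in = P_out / η = 4073 / 0.748 = 5445 W
I = P_in / (V·cosφ) = 5445 / (115 × 0.882) = 53.7 A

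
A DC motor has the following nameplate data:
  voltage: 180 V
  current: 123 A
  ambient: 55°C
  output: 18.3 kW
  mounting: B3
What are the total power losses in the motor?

P_in = V·I = 180×123 = 22140 W
P_out = 18300 W
Losses = P_in − P_out = 22140 − 18300 = 3840 W

3840 W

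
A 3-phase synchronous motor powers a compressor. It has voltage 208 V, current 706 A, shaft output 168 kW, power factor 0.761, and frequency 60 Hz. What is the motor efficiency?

P_out = 168 kW = 168000 W
P_in = √3·V_L·I_L·cosφ = 1.732 × 208 × 706 × 0.761 = 193553 W
η = P_out / P_in = 168000 / 193553 = 0.868 = 86.8%

86.8 %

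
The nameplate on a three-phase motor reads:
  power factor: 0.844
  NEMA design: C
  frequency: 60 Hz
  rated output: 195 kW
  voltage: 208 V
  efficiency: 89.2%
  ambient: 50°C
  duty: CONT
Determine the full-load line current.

719 A

P_out = 195 kW = 195000 W
P_in = P_out / η = 195000 / 0.892 = 218610 W
I_L = P_in / (√3·V_L·cosφ) = 218610 / (1.732 × 208 × 0.844) = 719 A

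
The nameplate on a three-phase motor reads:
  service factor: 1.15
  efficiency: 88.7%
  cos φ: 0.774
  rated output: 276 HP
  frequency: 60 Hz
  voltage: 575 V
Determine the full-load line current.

P_out = 276 × 746 = 205896 W
P_in = P_out / η = 205896 / 0.887 = 232126 W
I_L = P_in / (√3·V_L·cosφ) = 232126 / (1.732 × 575 × 0.774) = 301 A

301 A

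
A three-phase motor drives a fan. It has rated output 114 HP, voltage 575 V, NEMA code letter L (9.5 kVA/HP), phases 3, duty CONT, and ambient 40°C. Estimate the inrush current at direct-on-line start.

S_LR = 9.5 × 114 = 1083 kVA
I_LR = S_LR/(√3·V_L) = 1083000/(1.732×575) = 1090 A

1090 A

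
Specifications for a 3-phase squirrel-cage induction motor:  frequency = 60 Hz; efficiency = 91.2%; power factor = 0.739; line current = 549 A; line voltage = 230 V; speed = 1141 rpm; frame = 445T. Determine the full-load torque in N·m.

P_in = √3·V·I·cosφ = 1.732 × 230 × 549 × 0.739 = 161619 W
P_out = η·P_in = 0.912 × 161619 = 147397 W
n = 1141 rpm
ω = 2π×1141/60 = 119.5 rad/s
τ = P_out/ω = 147397/119.5 = 1230 N·m

1230 N·m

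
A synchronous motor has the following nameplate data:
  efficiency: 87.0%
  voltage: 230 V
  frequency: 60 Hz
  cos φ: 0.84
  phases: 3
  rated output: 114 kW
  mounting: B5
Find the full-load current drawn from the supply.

P_out = 114 kW = 114000 W
P_in = P_out / η = 114000 / 0.870 = 131034 W
I_L = P_in / (√3·V_L·cosφ) = 131034 / (1.732 × 230 × 0.84) = 392 A

392 A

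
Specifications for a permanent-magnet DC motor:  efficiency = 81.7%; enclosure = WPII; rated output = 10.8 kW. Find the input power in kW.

P_out = 10800 W
P_in = P_out/η = 10800/0.817 = 13219 W = 13.2 kW

13.2 kW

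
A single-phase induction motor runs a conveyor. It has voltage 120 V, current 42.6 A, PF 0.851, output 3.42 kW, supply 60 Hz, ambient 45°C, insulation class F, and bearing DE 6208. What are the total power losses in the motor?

P_in = V·I·cosφ = 120×42.6×0.851 = 4350 W
P_out = 3420 W
Losses = P_in − P_out = 4350 − 3420 = 930 W

930 W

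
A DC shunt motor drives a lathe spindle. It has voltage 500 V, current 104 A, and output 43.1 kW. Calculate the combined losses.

P_in = V·I = 500×104 = 52000 W
P_out = 43100 W
Losses = P_in − P_out = 52000 − 43100 = 8900 W

8900 W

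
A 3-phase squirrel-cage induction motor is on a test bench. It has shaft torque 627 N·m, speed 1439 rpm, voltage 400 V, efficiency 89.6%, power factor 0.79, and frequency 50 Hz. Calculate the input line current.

ω = 2π×1439/60 = 150.7 rad/s; P_out = τω = 627 × 150.7 = 94489 W
P_in = P_out / η = 94489 / 0.896 = 105456 W
I_L = P_in / (√3·V_L·cosφ) = 105456 / (1.732 × 400 × 0.79) = 193 A

193 A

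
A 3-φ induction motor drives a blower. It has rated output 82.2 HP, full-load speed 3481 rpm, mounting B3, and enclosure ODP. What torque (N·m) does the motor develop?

P_out = 82.2 × 746 = 61321 W
ω = 2π × 3481/60 = 364.5 rad/s
τ = P_out/ω = 61321/364.5 = 168 N·m

168 N·m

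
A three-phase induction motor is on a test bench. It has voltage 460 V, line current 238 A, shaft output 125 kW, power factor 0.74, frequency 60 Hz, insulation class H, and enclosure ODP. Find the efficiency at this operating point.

P_out = 125 kW = 125000 W
P_in = √3·V_L·I_L·cosφ = 1.732 × 460 × 238 × 0.74 = 140318 W
η = P_out / P_in = 125000 / 140318 = 0.891 = 89.1%

89.1 %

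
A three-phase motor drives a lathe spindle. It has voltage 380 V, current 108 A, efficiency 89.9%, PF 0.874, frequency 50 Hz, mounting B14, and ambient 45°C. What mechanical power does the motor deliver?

55.9 kW

P_in = √3·V·I·cosφ = 1.732 × 380 × 108 × 0.874 = 62125 W
P_out = η·P_in = 0.899 × 62125 = 55850 W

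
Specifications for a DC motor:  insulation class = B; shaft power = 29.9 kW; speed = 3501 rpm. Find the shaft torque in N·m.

ω = 2π × 3501/60 = 366.6 rad/s
τ = P/ω = 29900/366.6 = 81.6 N·m

81.6 N·m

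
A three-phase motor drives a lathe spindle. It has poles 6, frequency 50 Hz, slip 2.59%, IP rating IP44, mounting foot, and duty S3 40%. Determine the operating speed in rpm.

n_s = 120f/p = 120×50/6 = 1000 rpm
n = n_s(1 − s) = 1000 × (1 − 0.0259) = 974 rpm

974 rpm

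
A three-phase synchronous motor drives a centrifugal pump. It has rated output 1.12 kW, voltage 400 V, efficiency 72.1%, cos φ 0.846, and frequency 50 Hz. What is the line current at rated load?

2.65 A

P_out = 1.12 kW = 1120 W
P_in = P_out / η = 1120 / 0.721 = 1553 W
I_L = P_in / (√3·V_L·cosφ) = 1553 / (1.732 × 400 × 0.846) = 2.65 A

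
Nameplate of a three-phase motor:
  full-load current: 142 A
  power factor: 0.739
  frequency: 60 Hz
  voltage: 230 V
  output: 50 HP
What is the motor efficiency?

P_out = 50 × 746 = 37300 W
P_in = √3·V_L·I_L·cosφ = 1.732 × 230 × 142 × 0.739 = 41803 W
η = P_out / P_in = 37300 / 41803 = 0.892 = 89.2%

89.2 %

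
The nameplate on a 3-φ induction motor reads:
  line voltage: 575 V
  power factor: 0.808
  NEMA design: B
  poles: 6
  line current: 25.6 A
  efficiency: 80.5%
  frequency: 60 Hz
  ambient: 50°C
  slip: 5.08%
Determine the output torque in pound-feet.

103 lb·ft

P_in = √3·V·I·cosφ = 1.732 × 575 × 25.6 × 0.808 = 20600 W
P_out = η·P_in = 0.805 × 20600 = 16583 W
n_s = 120×60/6 = 1200 rpm; n = 1200×(1−0.0508) = 1139 rpm
ω = 2π×1139/60 = 119.3 rad/s
τ = P_out/ω = 16583/119.3 = 139 N·m
In lb·ft: 139/1.356 = 103 lb·ft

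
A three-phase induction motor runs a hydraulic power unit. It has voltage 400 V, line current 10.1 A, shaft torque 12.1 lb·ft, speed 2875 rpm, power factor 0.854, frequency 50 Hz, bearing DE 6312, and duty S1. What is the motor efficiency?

τ = 12.1 lb·ft × 1.356 = 16.41 N·m
ω = 2π × 2875/60 = 301.1 rad/s; P_out = τω = 16.41 × 301.1 = 4941 W
P_in = √3·V_L·I_L·cosφ = 1.732 × 400 × 10.1 × 0.854 = 5976 W
η = P_out / P_in = 4941 / 5976 = 0.827 = 82.7%

82.7 %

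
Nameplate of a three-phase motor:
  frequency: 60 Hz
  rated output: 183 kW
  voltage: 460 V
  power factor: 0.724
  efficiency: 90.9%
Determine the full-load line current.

349 A

P_out = 183 kW = 183000 W
P_in = P_out / η = 183000 / 0.909 = 201320 W
I_L = P_in / (√3·V_L·cosφ) = 201320 / (1.732 × 460 × 0.724) = 349 A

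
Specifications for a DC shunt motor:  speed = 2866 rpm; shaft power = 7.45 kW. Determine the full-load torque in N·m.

24.8 N·m

ω = 2π × 2866/60 = 300.1 rad/s
τ = P/ω = 7450/300.1 = 24.8 N·m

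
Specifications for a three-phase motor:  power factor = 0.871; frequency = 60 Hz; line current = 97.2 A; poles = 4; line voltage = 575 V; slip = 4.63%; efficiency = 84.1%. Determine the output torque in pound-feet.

291 lb·ft

P_in = √3·V·I·cosφ = 1.732 × 575 × 97.2 × 0.871 = 84314 W
P_out = η·P_in = 0.841 × 84314 = 70908 W
n_s = 120×60/4 = 1800 rpm; n = 1800×(1−0.0463) = 1717 rpm
ω = 2π×1717/60 = 179.8 rad/s
τ = P_out/ω = 70908/179.8 = 394.4 N·m
In lb·ft: 394.4/1.356 = 291 lb·ft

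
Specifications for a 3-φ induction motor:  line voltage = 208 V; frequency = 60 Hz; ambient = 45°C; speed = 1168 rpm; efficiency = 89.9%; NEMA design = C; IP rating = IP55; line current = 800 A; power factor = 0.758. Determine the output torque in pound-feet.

1180 lb·ft

P_in = √3·V·I·cosφ = 1.732 × 208 × 800 × 0.758 = 218459 W
P_out = η·P_in = 0.899 × 218459 = 196395 W
n = 1168 rpm
ω = 2π×1168/60 = 122.3 rad/s
τ = P_out/ω = 196395/122.3 = 1606 N·m
In lb·ft: 1606/1.356 = 1180 lb·ft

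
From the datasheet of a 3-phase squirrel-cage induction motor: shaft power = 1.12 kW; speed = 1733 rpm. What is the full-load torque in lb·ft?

ω = 2π × 1733/60 = 181.5 rad/s
τ = P/ω = 1120/181.5 = 6.171 N·m
In lb·ft: 6.171/1.356 = 4.55 lb·ft

4.55 lb·ft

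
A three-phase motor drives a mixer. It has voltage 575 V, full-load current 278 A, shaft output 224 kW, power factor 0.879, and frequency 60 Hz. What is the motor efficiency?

P_out = 224 kW = 224000 W
P_in = √3·V_L·I_L·cosφ = 1.732 × 575 × 278 × 0.879 = 243360 W
η = P_out / P_in = 224000 / 243360 = 0.920 = 92.0%

92.0 %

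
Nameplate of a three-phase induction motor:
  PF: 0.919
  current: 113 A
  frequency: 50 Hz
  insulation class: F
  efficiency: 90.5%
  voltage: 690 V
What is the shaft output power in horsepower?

P_in = √3·V·I·cosφ = 1.732 × 690 × 113 × 0.919 = 124105 W
P_out = η·P_in = 0.905 × 124105 = 112315 W
= 112315/746 = 151 HP

151 HP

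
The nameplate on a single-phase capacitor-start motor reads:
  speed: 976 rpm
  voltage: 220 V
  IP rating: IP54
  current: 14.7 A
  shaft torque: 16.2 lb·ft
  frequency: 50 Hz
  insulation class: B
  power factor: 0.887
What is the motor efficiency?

τ = 16.2 lb·ft × 1.356 = 21.97 N·m
ω = 2π × 976/60 = 102.2 rad/s; P_out = τω = 21.97 × 102.2 = 2245 W
P_in = V·I·cosφ = 220 × 14.7 × 0.887 = 2869 W
η = P_out / P_in = 2245 / 2869 = 0.783 = 78.3%

78.3 %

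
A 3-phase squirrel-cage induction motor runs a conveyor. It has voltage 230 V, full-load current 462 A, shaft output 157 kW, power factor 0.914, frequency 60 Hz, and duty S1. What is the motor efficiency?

93.3 %

P_out = 157 kW = 157000 W
P_in = √3·V_L·I_L·cosφ = 1.732 × 230 × 462 × 0.914 = 168215 W
η = P_out / P_in = 157000 / 168215 = 0.933 = 93.3%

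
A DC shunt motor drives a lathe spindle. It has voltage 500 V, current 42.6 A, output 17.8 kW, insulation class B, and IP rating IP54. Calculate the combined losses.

P_in = V·I = 500×42.6 = 21300 W
P_out = 17800 W
Losses = P_in − P_out = 21300 − 17800 = 3500 W

3.5 kW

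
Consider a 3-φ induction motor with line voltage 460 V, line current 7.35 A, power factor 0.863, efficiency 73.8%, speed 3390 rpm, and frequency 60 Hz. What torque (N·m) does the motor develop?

10.5 N·m

P_in = √3·V·I·cosφ = 1.732 × 460 × 7.35 × 0.863 = 5054 W
P_out = η·P_in = 0.738 × 5054 = 3730 W
n = 3390 rpm
ω = 2π×3390/60 = 355 rad/s
τ = P_out/ω = 3730/355 = 10.5 N·m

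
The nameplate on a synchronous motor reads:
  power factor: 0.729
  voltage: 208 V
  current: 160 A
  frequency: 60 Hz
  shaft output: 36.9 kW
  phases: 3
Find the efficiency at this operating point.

P_out = 36.9 kW = 36900 W
P_in = √3·V_L·I_L·cosφ = 1.732 × 208 × 160 × 0.729 = 42020 W
η = P_out / P_in = 36900 / 42020 = 0.878 = 87.8%

87.8 %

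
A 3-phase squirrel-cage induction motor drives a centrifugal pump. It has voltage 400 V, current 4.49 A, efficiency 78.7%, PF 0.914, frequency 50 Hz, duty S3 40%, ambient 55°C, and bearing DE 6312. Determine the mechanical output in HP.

P_in = √3·V·I·cosφ = 1.732 × 400 × 4.49 × 0.914 = 2843 W
P_out = η·P_in = 0.787 × 2843 = 2237 W
= 2237/746 = 3 HP

3 HP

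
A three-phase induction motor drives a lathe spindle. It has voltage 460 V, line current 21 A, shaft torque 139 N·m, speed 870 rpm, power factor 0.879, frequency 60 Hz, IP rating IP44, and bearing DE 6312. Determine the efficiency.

86.1 %

ω = 2π × 870/60 = 91.11 rad/s; P_out = τω = 139 × 91.11 = 12664 W
P_in = √3·V_L·I_L·cosφ = 1.732 × 460 × 21 × 0.879 = 14707 W
η = P_out / P_in = 12664 / 14707 = 0.861 = 86.1%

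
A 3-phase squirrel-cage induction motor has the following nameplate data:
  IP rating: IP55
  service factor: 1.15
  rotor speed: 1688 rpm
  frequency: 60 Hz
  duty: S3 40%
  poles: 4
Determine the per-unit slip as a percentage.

6.2 %

n_s = 120f/p = 120×60/4 = 1800 rpm
s = (n_s − n)/n_s = (1800 − 1688)/1800 = 0.0622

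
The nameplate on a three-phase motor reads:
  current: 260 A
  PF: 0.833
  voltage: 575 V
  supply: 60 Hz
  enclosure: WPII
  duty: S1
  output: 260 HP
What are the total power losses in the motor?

P_in = √3·V·I·cosφ = 1.732×575×260×0.833 = 215692 W
P_out = 260×746 = 193960 W
Losses = P_in − P_out = 215692 − 193960 = 21732 W

21700 W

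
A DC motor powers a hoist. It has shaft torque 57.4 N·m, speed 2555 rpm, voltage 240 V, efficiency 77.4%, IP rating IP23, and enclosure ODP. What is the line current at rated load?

82.7 A

ω = 2π×2555/60 = 267.6 rad/s; P_out = τω = 57.4 × 267.6 = 15360 W
P_in = P_out / η = 15360 / 0.774 = 19845 W
I = P_in / V = 19845 / 240 = 82.7 A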